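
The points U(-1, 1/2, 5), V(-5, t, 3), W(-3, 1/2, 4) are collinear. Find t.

1/2

Direction UW = (-2, 0, -1). From the x-coordinate of V, the parameter along the line is τ = (-5 − (-1))/(-2) = 2.
Then t = 1/2 + 2·(0) = 1/2.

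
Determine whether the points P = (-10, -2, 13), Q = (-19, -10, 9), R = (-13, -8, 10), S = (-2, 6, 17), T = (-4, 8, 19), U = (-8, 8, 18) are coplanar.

The plane through P, Q, R has normal n = PQ × PR = (0, -15, 30) and equation n·X = 420.
Checking the remaining points: n·S = 420, n·T = 450, n·U = 420.
Since n·T = 450 ≠ 420, T is off the plane and the points are not all coplanar.

No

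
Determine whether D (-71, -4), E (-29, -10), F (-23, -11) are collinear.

No

DE = (42, -6), DF = (48, -7).
If collinear, DF would be a scalar multiple of DE. But (42)·(-7) ≠ (-6)·(48) (difference -6), so they are not parallel; the points are not collinear.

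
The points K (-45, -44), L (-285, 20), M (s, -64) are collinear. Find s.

The three points are collinear iff det[KL; KM] = 0.
This determinant is linear in s: (-64)s + (1920) = 0, so s = 30.

30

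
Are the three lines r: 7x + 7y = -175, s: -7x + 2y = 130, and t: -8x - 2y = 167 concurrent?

No

Intersecting r and s: solving the 2×2 system gives (x, y) = (-20, -5).
Substitute into t: (-8)(-20) + (-2)(-5) = 170.
But t requires 167 ≠ 170, so the three lines have no common point.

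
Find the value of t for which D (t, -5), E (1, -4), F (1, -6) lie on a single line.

1

The three points are collinear iff det[DE; DF] = 0.
This determinant is linear in t: (2)t + (-2) = 0, so t = 1.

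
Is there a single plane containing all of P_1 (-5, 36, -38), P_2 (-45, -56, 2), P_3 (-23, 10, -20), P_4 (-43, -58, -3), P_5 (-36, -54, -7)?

The plane through P_1, P_2, P_3 has normal n = P_1P_2 × P_1P_3 = (-616, 0, -616) and equation n·P = 26488.
Checking the remaining points: n·P_4 = 28336, n·P_5 = 26488.
Since n·P_4 = 28336 ≠ 26488, P_4 is off the plane and the points are not all coplanar.

No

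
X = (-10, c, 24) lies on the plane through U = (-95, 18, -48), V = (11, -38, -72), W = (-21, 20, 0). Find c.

31

The plane through U, V, W has equation −2640x − 6864y + 4356z = -81840.
Substituting X: (-6864)c + (130944) = -81840, so c = 31.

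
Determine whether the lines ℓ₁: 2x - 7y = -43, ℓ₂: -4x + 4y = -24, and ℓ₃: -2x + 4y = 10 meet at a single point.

Intersecting ℓ₁ and ℓ₂: solving the 2×2 system gives (x, y) = (17, 11).
Substitute into ℓ₃: (-2)(17) + (4)(11) = 10.
This equals 10, so (17, 11) lies on all three lines and they are concurrent.

Yes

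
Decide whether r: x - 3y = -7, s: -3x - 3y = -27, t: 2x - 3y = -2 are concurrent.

Yes

Lines aᵢx + bᵢy = cᵢ with pairwise distinct directions are concurrent exactly when det[aᵢ bᵢ cᵢ] = 0.
Here the determinant is 0.
It vanishes, so the lines are concurrent at (5, 4).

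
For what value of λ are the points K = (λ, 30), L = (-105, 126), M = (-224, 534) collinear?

Collinearity: (K − L) must be parallel to (M − L) = (-119, 408).
Cross-multiplying the components: (λ − (-105))·(408) = (-96)·(-119).
Solving gives λ = -77.

-77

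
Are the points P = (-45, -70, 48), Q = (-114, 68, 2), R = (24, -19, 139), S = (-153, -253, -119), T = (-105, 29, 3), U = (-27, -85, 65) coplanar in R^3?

The plane through P, Q, R has normal n = PQ × PR = (14904, 3105, -13041) and equation n·X = -1513998.
Checking the remaining points: n·S = -1513998, n·T = -1513998, n·U = -1513998.
All equal -1513998, so all 6 points lie in one plane.

Yes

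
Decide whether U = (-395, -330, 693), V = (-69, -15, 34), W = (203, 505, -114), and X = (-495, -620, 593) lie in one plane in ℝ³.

The four points are coplanar iff the 3×3 determinant with rows UV, UW, UX is zero.
Rows: (326, 315, -659), (598, 835, -807), (-100, -290, -100).
Expanding along the first row: (326)(-317530) − (315)(-140500) + (-659)(-89920) = 0.
Zero determinant ⇒ coplanar.

Yes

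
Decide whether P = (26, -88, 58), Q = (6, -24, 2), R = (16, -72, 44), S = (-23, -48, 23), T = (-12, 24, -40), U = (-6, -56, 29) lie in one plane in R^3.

No

The plane through P, Q, R has normal n = PQ × PR = (0, 280, 320) and equation n·X = -6080.
Checking the remaining points: n·S = -6080, n·T = -6080, n·U = -6400.
Since n·U = -6400 ≠ -6080, U is off the plane and the points are not all coplanar.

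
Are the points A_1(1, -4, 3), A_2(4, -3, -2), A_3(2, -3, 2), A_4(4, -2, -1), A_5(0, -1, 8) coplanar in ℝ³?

Yes

The plane through A_1, A_2, A_3 has normal n = A_1A_2 × A_1A_3 = (4, -2, 2) and equation n·P = 18.
Checking the remaining points: n·A_4 = 18, n·A_5 = 18.
All equal 18, so all 5 points lie in one plane.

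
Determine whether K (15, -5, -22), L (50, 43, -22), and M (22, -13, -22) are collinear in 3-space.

KL = (35, 48, 0), KM = (7, -8, 0).
KL × KM = (0, 0, -616).
The cross product is nonzero, so the points do not lie on one line.

No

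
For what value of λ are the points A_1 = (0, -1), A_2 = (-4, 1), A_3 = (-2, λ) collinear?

0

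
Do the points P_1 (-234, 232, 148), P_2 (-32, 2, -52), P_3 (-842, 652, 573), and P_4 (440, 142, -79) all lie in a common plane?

The four points are coplanar iff the 3×3 determinant with rows P_1P_2, P_1P_3, P_1P_4 is zero.
Rows: (202, -230, -200), (-608, 420, 425), (674, -90, -227).
Expanding along the first row: (202)(-57090) − (-230)(-148434) + (-200)(-228360) = 0.
Zero determinant ⇒ coplanar.

Yes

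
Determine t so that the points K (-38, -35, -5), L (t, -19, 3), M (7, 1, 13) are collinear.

-18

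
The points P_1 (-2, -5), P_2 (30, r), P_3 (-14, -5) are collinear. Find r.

The three points are collinear iff det[P_1P_2; P_1P_3] = 0.
This determinant is linear in r: (12)r + (60) = 0, so r = -5.

-5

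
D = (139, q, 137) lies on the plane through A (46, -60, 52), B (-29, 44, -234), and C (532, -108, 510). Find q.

-68

The plane through A, B, C has equation 33904x − 104646y − 46944z = 5397256.
Substituting D: (-104646)q + (-1718672) = 5397256, so q = -68.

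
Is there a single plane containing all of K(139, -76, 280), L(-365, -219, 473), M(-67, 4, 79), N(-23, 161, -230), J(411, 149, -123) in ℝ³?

Yes

The plane through K, L, M has normal n = KL × KM = (13303, -141062, -69778) and equation n·P = -6968011.
Checking the remaining points: n·N = -6968011, n·J = -6968011.
All equal -6968011, so all 5 points lie in one plane.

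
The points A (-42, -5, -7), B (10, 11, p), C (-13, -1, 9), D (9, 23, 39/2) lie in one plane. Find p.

Normal to plane ACD: n = (-342, 95/2, 608); plane equation n·P = 19741/2.
Requiring n·B = 19741/2: (608)p + (-5795/2) = 19741/2.
So p = 21.

21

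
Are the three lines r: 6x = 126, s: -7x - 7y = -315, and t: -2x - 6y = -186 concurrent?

Yes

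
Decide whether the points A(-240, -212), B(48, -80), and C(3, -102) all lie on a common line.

No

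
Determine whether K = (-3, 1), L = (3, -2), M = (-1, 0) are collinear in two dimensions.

KL = (6, -3), KM = (2, -1).
Checking proportionality: KM = 1/3·KL, so the vectors are parallel and the points are collinear.

Yes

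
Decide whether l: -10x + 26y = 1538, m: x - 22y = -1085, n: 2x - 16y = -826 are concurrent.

Yes

The three lines meet at one point iff the augmented coefficient matrix [aᵢ bᵢ cᵢ] has rank < 3, i.e. its determinant vanishes.
Here the determinant is 0.
It vanishes, so the lines are concurrent at (-29, 48).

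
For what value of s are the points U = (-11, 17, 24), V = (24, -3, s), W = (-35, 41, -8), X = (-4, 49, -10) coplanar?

Coplanarity ⇔ det[UV; UW; UX] = 0.
Expanding, this is linear in s: (-936)s + (50544) = 0.
So s = 54.

54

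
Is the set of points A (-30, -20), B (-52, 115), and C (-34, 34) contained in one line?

No

AB = (-22, 135), AC = (-4, 54).
det[AB; AC] = (-22)(54) − (135)(-4) = -648.
The determinant is nonzero, so they are not collinear.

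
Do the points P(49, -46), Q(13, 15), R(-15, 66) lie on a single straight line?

No

PQ = (-36, 61), PR = (-64, 112).
If collinear, PR would be a scalar multiple of PQ. But (-36)·(112) ≠ (61)·(-64) (difference -128), so they are not parallel; the points are not collinear.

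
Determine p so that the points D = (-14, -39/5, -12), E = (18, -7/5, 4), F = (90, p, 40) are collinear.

Collinearity requires DE × DF = 0; each component is linear in p.
The x-component gives (-16)p + (208) = 0, so p = 13.
The remaining components then also vanish.

13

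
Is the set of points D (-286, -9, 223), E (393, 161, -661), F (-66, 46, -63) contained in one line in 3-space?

No

DE = (679, 170, -884), DF = (220, 55, -286).
DE × DF = (0, -286, -55).
The cross product is nonzero, so the points do not lie on one line.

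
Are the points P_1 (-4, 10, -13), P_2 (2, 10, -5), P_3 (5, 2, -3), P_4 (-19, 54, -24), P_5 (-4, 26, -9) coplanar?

The plane through P_1, P_2, P_3 has normal n = P_1P_2 × P_1P_3 = (64, 12, -48) and equation n·P = 488.
Checking the remaining points: n·P_4 = 584, n·P_5 = 488.
Since n·P_4 = 584 ≠ 488, P_4 is off the plane and the points are not all coplanar.

No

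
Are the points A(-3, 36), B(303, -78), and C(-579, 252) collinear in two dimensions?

No

AB = (306, -114), AC = (-576, 216).
Twice the signed area of △ABC is (306)(216) − (-114)(-576) = 432.
The area is nonzero, so the three points are not collinear.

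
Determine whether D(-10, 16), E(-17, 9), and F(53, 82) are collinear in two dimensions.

DE = (-7, -7), DF = (63, 66).
Twice the signed area of △DEF is (-7)(66) − (-7)(63) = -21.
The area is nonzero, so the three points are not collinear.

No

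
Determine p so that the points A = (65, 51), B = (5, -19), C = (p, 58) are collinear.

71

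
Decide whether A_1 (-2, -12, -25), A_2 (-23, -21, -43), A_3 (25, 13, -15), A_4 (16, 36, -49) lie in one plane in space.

Yes

A normal to the plane through A_1, A_2, A_3 is n = A_1A_2 × A_1A_3 = (360, -276, -282).
The plane has equation n·P = 9642. For A_4: n·A_4 = 9642.
Equal, so A_4 lies in the plane and all four are coplanar.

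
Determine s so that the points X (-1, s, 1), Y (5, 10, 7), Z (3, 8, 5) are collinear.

4

Direction YZ = (-2, -2, -2). From the x-coordinate of X, the parameter along the line is τ = (-1 − 5)/(-2) = 3.
Then s = 10 + 3·(-2) = 4.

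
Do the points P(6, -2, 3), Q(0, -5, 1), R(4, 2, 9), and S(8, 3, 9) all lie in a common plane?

The four points are coplanar iff the 3×3 determinant with rows PQ, PR, PS is zero.
Rows: (-6, -3, -2), (-2, 4, 6), (2, 5, 6).
Expanding along the first row: (-6)(-6) − (-3)(-24) + (-2)(-18) = 0.
Zero determinant ⇒ coplanar.

Yes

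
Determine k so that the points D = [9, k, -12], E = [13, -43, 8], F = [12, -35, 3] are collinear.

-11

Direction EF = (-1, 8, -5). From the x-coordinate of D, the parameter along the line is τ = (9 − 13)/(-1) = 4.
Then k = (-43) + 4·(8) = -11.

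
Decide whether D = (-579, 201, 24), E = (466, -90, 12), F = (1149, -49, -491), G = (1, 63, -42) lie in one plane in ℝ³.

With D as base: DE = (1045, -291, -12), DF = (1728, -250, -515), DG = (580, -138, -66).
DF × DG = (-54570, -184652, -93464).
DE · (DF × DG) = -2170350.
Since -2170350 ≠ 0, the four points are not coplanar.

No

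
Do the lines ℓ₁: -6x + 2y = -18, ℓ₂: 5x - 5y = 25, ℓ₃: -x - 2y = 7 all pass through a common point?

Intersecting ℓ₁ and ℓ₂: solving the 2×2 system gives (x, y) = (2, -3).
Substitute into ℓ₃: (-1)(2) + (-2)(-3) = 4.
But ℓ₃ requires 7 ≠ 4, so the three lines have no common point.

No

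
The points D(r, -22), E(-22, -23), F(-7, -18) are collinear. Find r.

-19

The three points are collinear iff det[DE; DF] = 0.
This determinant is linear in r: (-5)r + (-95) = 0, so r = -19.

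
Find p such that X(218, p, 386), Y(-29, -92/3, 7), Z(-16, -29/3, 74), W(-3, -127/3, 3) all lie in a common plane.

62/3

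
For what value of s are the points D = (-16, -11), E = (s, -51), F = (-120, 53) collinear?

49

The three points are collinear iff det[DE; DF] = 0.
This determinant is linear in s: (64)s + (-3136) = 0, so s = 49.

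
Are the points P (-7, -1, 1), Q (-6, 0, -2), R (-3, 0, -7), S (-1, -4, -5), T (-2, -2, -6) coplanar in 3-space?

Yes

The plane through P, Q, R has normal n = PQ × PR = (-5, -4, -3) and equation n·X = 36.
Checking the remaining points: n·S = 36, n·T = 36.
All equal 36, so all 5 points lie in one plane.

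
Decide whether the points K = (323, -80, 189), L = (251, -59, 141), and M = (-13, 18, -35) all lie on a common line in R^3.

KL = (-72, 21, -48), KM = (-336, 98, -224).
KL × KM = (0, 0, 0).
The cross product vanishes, so the three points are collinear.

Yes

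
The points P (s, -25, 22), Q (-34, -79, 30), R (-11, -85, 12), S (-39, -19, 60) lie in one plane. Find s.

The points are coplanar iff PQ · (PR × PS) = 0.
Expanding, this is linear in s: (-900)s + (12600) = 0.
So s = 14.

14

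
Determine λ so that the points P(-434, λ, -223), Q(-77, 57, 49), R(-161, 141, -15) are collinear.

414

Direction QR = (-84, 84, -64). From the x-coordinate of P, the parameter along the line is τ = (-434 − (-77))/(-84) = 17/4.
Then λ = 57 + 17/4·(84) = 414.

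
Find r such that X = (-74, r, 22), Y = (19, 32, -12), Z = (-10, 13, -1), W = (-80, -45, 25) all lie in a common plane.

-57

The points are coplanar iff XY · (XZ × XW) = 0.
Expanding, this is linear in r: (16)r + (912) = 0.
So r = -57.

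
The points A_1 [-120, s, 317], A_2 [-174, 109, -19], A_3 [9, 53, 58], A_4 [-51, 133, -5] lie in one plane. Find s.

-419

The points are coplanar iff A_1A_2 · (A_1A_3 × A_1A_4) = 0.
Expanding, this is linear in s: (-6909)s + (-2894871) = 0.
So s = -419.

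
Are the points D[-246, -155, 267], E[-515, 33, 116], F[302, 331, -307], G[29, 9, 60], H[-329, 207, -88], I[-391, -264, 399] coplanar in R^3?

Yes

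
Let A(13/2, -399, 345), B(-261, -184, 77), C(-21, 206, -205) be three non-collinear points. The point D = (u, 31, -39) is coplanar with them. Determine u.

The plane through A, B, C has equation 43890x − 139755y − 155925z = 2253405.
Substituting D: (43890)u + (1748670) = 2253405, so u = 23/2.

23/2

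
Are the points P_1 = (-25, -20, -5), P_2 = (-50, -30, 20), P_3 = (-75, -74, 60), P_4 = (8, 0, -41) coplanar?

Yes

A normal to the plane through P_1, P_2, P_3 is n = P_1P_2 × P_1P_3 = (700, 375, 850).
The plane has equation n·P = -29250. For P_4: n·P_4 = -29250.
Equal, so P_4 lies in the plane and all four are coplanar.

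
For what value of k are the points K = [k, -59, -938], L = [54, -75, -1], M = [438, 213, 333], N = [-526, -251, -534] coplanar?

-928

Coplanarity ⇔ det[KL; KM; KN] = 0.
Expanding, this is linear in k: (94720)k + (87900160) = 0.
So k = -928.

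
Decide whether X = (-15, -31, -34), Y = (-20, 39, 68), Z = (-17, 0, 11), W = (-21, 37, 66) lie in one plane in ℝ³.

Yes

The four points are coplanar iff the 3×3 determinant with rows XY, XZ, XW is zero.
Rows: (-5, 70, 102), (-2, 31, 45), (-6, 68, 100).
Expanding along the first row: (-5)(40) − (70)(70) + (102)(50) = 0.
Zero determinant ⇒ coplanar.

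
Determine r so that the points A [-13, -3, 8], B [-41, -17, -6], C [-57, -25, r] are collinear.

-14

Direction AB = (-28, -14, -14). From the x-coordinate of C, the parameter along the line is τ = (-57 − (-13))/(-28) = 11/7.
Then r = 8 + 11/7·(-14) = -14.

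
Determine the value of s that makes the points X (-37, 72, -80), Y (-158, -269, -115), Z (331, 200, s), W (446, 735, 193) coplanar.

200

Coplanarity ⇔ det[XY; XZ; XW] = 0.
Expanding, this is linear in s: (-84480)s + (16896000) = 0.
So s = 200.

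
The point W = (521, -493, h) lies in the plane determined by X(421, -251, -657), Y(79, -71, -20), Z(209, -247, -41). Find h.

-454

Coplanarity requires XY · (XZ × XW) = 0.
XY = (-342, 180, 637), XZ = (-212, 4, 616); the triple product is linear in h with coefficient 36792 and constant term 16703568.
Setting it to zero: h = -454.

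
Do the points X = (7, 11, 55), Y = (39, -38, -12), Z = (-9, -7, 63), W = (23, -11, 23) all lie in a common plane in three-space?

Yes

With X as base: XY = (32, -49, -67), XZ = (-16, -18, 8), XW = (16, -22, -32).
XZ × XW = (752, -384, 640).
XY · (XZ × XW) = 0.
The scalar triple product vanishes, so the four points are coplanar.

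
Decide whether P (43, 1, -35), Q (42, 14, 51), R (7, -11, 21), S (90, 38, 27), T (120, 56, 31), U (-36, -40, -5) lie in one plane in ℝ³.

The plane through P, Q, R has normal n = PQ × PR = (1760, -3040, 480) and equation n·X = 55840.
Checking the remaining points: n·S = 55840, n·T = 55840, n·U = 55840.
All equal 55840, so all 6 points lie in one plane.

Yes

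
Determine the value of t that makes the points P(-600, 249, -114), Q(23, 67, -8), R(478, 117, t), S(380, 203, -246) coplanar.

-158

Normal to plane PQS: n = (28900, 186116, 149702); plane equation n·X = 11936856.
Requiring n·R = 11936856: (149702)t + (35589772) = 11936856.
So t = -158.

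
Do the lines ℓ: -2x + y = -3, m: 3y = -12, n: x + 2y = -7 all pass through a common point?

Intersecting ℓ and m: solving the 2×2 system gives (x, y) = (-1/2, -4).
Substitute into n: (1)(-1/2) + (2)(-4) = -17/2.
But n requires -7 ≠ -17/2, so the three lines have no common point.

No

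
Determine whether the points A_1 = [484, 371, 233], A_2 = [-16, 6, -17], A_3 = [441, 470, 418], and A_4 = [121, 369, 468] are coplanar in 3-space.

Yes

A normal to the plane through A_1, A_2, A_3 is n = A_1A_2 × A_1A_3 = (-42775, 103250, -65195).
The plane has equation n·P = 2412215. For A_4: n·A_4 = 2412215.
Equal, so A_4 lies in the plane and all four are coplanar.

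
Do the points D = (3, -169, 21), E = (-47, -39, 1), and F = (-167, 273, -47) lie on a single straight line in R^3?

Yes

DE = (-50, 130, -20), DF = (-170, 442, -68).
Each component of DF is 17/5 times the corresponding component of DE, so DF = 17/5·DE and the points are collinear.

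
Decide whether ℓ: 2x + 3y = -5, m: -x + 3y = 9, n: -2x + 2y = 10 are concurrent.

No

Intersecting ℓ and m: solving the 2×2 system gives (x, y) = (-14/3, 13/9).
Substitute into n: (-2)(-14/3) + (2)(13/9) = 110/9.
But n requires 10 ≠ 110/9, so the three lines have no common point.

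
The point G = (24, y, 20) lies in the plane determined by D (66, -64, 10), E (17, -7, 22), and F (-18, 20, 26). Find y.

-16

A normal to the plane is n = DE × DF = (-96, -224, 672).
G lies in the plane iff n · DG = 0.
This gives (-224)y + (-3584) = 0, so y = -16.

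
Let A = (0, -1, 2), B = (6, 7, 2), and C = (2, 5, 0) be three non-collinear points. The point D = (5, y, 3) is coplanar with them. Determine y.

4

Coplanarity requires AB · (AC × AD) = 0.
AB = (6, 8, 0), AC = (2, 6, -2); the triple product is linear in y with coefficient 12 and constant term -48.
Setting it to zero: y = 4.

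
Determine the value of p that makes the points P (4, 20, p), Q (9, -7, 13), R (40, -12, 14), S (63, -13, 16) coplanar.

The points are coplanar iff PQ · (PR × PS) = 0.
Expanding, this is linear in p: (-84)p + (2100) = 0.
So p = 25.

25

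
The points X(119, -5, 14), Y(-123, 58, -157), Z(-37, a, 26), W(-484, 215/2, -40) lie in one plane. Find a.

The points are coplanar iff XY · (XZ × XW) = 0.
Expanding, this is linear in a: (-90045)a + (1890945) = 0.
So a = 21.

21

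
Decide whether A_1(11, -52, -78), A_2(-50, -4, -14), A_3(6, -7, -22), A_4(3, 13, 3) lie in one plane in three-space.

No

A normal to the plane through A_1, A_2, A_3 is n = A_1A_2 × A_1A_3 = (-192, 3096, -2505).
The plane has equation n·P = 32286. For A_4: n·A_4 = 32157.
32157 ≠ 32286, so A_4 is off the plane.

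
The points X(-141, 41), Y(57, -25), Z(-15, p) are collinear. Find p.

-1

Collinearity: (Z − X) must be parallel to (Y − X) = (198, -66).
Cross-multiplying the components: (p − 41)·(198) = (126)·(-66).
Solving gives p = -1.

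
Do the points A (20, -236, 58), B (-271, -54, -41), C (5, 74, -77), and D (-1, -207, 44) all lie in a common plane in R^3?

Yes

The four points are coplanar iff the 3×3 determinant with rows AB, AC, AD is zero.
Rows: (-291, 182, -99), (-15, 310, -135), (-21, 29, -14).
Expanding along the first row: (-291)(-425) − (182)(-2625) + (-99)(6075) = 0.
Zero determinant ⇒ coplanar.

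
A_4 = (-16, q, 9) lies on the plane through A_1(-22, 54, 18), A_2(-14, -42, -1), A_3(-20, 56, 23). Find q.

A normal to the plane is n = A_1A_2 × A_1A_3 = (-442, -78, 208).
A_4 lies in the plane iff n · A_1A_4 = 0.
This gives (-78)q + (-312) = 0, so q = -4.

-4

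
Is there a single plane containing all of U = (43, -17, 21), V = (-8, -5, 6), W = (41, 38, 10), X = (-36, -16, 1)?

No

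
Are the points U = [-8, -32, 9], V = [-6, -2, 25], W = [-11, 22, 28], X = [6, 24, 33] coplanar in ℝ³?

No

The four points are coplanar iff the 3×3 determinant with rows UV, UW, UX is zero.
Rows: (2, 30, 16), (-3, 54, 19), (14, 56, 24).
Expanding along the first row: (2)(232) − (30)(-338) + (16)(-924) = -4180.
Nonzero ⇒ not coplanar.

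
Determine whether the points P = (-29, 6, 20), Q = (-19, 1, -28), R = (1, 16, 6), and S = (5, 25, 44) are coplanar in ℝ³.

Yes

The four points are coplanar iff the 3×3 determinant with rows PQ, PR, PS is zero.
Rows: (10, -5, -48), (30, 10, -14), (34, 19, 24).
Expanding along the first row: (10)(506) − (-5)(1196) + (-48)(230) = 0.
Zero determinant ⇒ coplanar.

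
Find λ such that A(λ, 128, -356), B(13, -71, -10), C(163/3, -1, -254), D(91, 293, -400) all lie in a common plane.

Coplanarity ⇔ det[AB; AC; AD] = 0.
Expanding, this is linear in λ: (-61516)λ + (14087164/3) = 0.
So λ = 229/3.

229/3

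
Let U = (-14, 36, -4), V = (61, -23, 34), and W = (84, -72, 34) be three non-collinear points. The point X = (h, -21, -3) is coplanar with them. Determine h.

Coplanarity requires UV · (UW × UX) = 0.
UV = (75, -59, 38), UW = (98, -108, 38); the triple product is linear in h with coefficient 1862 and constant term -26068.
Setting it to zero: h = 14.

14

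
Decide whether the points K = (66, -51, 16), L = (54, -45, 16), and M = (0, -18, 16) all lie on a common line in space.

KL = (-12, 6, 0), KM = (-66, 33, 0).
KL × KM = (0, 0, 0).
The cross product vanishes, so the three points are collinear.

Yes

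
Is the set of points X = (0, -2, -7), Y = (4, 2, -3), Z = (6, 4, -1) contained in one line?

Yes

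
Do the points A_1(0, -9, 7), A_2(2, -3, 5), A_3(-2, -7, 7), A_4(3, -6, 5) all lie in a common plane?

With A_1 as base: A_1A_2 = (2, 6, -2), A_1A_3 = (-2, 2, 0), A_1A_4 = (3, 3, -2).
A_1A_3 × A_1A_4 = (-4, -4, -12).
A_1A_2 · (A_1A_3 × A_1A_4) = -8.
Since -8 ≠ 0, the four points are not coplanar.

No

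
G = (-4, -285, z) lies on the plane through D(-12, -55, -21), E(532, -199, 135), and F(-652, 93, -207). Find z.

-45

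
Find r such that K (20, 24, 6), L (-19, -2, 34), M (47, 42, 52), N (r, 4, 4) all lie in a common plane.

The points are coplanar iff KL · (KM × KN) = 0.
Expanding, this is linear in r: (-1700)r + (-17000) = 0.
So r = -10.

-10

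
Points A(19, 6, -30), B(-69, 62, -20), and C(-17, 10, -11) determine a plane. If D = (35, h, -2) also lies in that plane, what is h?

The plane through A, B, C has equation 1024x + 1312y + 1664z = -22592.
Substituting D: (1312)h + (32512) = -22592, so h = -42.

-42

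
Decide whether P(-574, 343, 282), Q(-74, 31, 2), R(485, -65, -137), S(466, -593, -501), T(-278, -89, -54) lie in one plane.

The plane through P, Q, R has normal n = PQ × PR = (16488, -87020, 126408) and equation n·X = -3664916.
Checking the remaining points: n·S = -4044140, n·T = -3664916.
Since n·S = -4044140 ≠ -3664916, S is off the plane and the points are not all coplanar.

No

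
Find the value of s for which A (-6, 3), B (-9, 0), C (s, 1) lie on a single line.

Collinearity: (C − A) must be parallel to (B − A) = (-3, -3).
Cross-multiplying the components: (s − (-6))·(-3) = (-2)·(-3).
Solving gives s = -8.

-8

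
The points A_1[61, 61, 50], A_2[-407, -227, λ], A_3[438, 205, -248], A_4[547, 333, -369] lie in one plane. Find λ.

Coplanarity ⇔ det[A_1A_2; A_1A_3; A_1A_4] = 0.
Expanding, this is linear in λ: (32560)λ + (-15107840) = 0.
So λ = 464.

464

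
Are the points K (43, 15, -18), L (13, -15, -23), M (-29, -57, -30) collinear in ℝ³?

KL = (-30, -30, -5), KM = (-72, -72, -12).
Each component of KM is 12/5 times the corresponding component of KL, so KM = 12/5·KL and the points are collinear.

Yes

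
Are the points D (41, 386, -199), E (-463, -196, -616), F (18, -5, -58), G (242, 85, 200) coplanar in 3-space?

No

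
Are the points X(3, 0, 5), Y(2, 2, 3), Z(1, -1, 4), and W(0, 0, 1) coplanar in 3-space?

The four points are coplanar iff the 3×3 determinant with rows XY, XZ, XW is zero.
Rows: (-1, 2, -2), (-2, -1, -1), (-3, 0, -4).
Expanding along the first row: (-1)(4) − (2)(5) + (-2)(-3) = -8.
Nonzero ⇒ not coplanar.

No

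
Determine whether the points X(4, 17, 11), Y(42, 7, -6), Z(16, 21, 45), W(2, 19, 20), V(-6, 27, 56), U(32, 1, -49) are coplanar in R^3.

Yes

The plane through X, Y, Z has normal n = XY × XZ = (-272, -1496, 272) and equation n·P = -23528.
Checking the remaining points: n·W = -23528, n·V = -23528, n·U = -23528.
All equal -23528, so all 6 points lie in one plane.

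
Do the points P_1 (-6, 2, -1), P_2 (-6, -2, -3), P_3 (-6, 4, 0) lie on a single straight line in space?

Yes

P_1P_2 = (0, -4, -2), P_1P_3 = (0, 2, 1).
Each component of P_1P_3 is -1/2 times the corresponding component of P_1P_2, so P_1P_3 = -1/2·P_1P_2 and the points are collinear.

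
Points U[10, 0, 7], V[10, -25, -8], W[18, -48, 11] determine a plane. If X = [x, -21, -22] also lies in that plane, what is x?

6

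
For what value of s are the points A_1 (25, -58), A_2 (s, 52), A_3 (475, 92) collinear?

The three points are collinear iff det[A_1A_2; A_1A_3] = 0.
This determinant is linear in s: (150)s + (-53250) = 0, so s = 355.

355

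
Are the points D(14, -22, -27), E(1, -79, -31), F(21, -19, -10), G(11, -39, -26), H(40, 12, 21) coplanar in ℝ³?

The plane through D, E, F has normal n = DE × DF = (-957, 193, 360) and equation n·P = -27364.
Checking the remaining points: n·G = -27414, n·H = -28404.
Since n·G = -27414 ≠ -27364, G is off the plane and the points are not all coplanar.

No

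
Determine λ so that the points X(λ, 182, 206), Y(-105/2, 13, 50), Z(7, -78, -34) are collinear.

-163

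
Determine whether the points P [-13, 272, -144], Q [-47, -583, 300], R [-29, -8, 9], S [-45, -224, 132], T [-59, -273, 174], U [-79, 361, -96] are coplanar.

No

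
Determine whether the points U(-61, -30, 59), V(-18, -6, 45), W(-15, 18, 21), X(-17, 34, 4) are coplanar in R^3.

With U as base: UV = (43, 24, -14), UW = (46, 48, -38), UX = (44, 64, -55).
UW × UX = (-208, 858, 832).
UV · (UW × UX) = 0.
The scalar triple product vanishes, so the four points are coplanar.

Yes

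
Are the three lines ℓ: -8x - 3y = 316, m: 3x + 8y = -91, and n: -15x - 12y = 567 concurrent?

The three lines meet at one point iff the augmented coefficient matrix [aᵢ bᵢ cᵢ] has rank < 3, i.e. its determinant vanishes.
Here the determinant is 0.
It vanishes, so the lines are concurrent at (-41, 4).

Yes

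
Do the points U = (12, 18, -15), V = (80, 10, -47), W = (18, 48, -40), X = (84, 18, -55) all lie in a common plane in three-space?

The four points are coplanar iff the 3×3 determinant with rows UV, UW, UX is zero.
Rows: (68, -8, -32), (6, 30, -25), (72, 0, -40).
Expanding along the first row: (68)(-1200) − (-8)(1560) + (-32)(-2160) = 0.
Zero determinant ⇒ coplanar.

Yes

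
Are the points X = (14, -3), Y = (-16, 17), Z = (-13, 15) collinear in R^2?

Yes

XY = (-30, 20), XZ = (-27, 18).
Twice the signed area of △XYZ is (-30)(18) − (20)(-27) = 0.
The triangle is degenerate (zero area), so the points are collinear.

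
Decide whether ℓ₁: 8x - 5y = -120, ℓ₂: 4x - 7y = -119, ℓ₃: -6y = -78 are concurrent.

The three lines meet at one point iff the augmented coefficient matrix [aᵢ bᵢ cᵢ] has rank < 3, i.e. its determinant vanishes.
Here the determinant is -24.
Nonzero, so no common point exists.

No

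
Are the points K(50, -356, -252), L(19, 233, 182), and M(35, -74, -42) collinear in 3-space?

No

KL = (-31, 589, 434), KM = (-15, 282, 210).
KL × KM = (1302, 0, 93).
The cross product is nonzero, so the points do not lie on one line.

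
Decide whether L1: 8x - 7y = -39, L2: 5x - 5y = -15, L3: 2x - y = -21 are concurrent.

Lines aᵢx + bᵢy = cᵢ with pairwise distinct directions are concurrent exactly when det[aᵢ bᵢ cᵢ] = 0.
Here the determinant is 0.
It vanishes, so the lines are concurrent at (-18, -15).

Yes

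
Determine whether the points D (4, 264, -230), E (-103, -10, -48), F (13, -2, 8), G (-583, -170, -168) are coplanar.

No

With D as base: DE = (-107, -274, 182), DF = (9, -266, 238), DG = (-587, -434, 62).
DF × DG = (86800, -140264, -160048).
DE · (DF × DG) = 16000.
Since 16000 ≠ 0, the four points are not coplanar.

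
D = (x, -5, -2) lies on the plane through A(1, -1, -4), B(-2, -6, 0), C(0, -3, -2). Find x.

-2

A normal to the plane is n = AB × AC = (-2, 2, 1).
D lies in the plane iff n · AD = 0.
This gives (-2)x + (-4) = 0, so x = -2.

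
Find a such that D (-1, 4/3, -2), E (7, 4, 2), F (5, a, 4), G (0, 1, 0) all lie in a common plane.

2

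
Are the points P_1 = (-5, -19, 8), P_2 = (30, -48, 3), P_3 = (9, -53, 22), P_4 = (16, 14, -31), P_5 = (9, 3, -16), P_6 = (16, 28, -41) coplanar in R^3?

No

The plane through P_1, P_2, P_3 has normal n = P_1P_2 × P_1P_3 = (-576, -560, -784) and equation n·P = 7248.
Checking the remaining points: n·P_4 = 7248, n·P_5 = 5680, n·P_6 = 7248.
Since n·P_5 = 5680 ≠ 7248, P_5 is off the plane and the points are not all coplanar.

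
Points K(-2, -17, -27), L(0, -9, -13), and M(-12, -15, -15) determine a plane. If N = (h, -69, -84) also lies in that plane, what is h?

The plane through K, L, M has equation 68x − 164y + 84z = 384.
Substituting N: (68)h + (4260) = 384, so h = -57.

-57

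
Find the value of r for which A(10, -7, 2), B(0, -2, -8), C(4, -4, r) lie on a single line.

Collinearity requires AB × AC = 0; each component is linear in r.
The x-component gives (5)r + (20) = 0, so r = -4.
The remaining components then also vanish.

-4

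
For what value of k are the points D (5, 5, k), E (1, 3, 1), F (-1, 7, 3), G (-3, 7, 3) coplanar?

The points are coplanar iff DE · (DF × DG) = 0.
Expanding, this is linear in k: (-8)k + (16) = 0.
So k = 2.

2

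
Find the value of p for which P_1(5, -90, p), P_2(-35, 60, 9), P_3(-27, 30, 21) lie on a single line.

69

Collinearity requires P_1P_2 × P_1P_3 = 0; each component is linear in p.
The x-component gives (-30)p + (2070) = 0, so p = 69.
The remaining components then also vanish.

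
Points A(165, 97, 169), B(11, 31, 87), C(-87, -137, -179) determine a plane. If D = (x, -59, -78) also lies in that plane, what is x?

74

The plane through A, B, C has equation 3780x − 32928y + 19404z = 708960.
Substituting D: (3780)x + (429240) = 708960, so x = 74.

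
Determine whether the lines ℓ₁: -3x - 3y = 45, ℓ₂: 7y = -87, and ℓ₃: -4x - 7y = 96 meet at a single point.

Intersecting ℓ₁ and ℓ₂: solving the 2×2 system gives (x, y) = (-18/7, -87/7).
Substitute into ℓ₃: (-4)(-18/7) + (-7)(-87/7) = 681/7.
But ℓ₃ requires 96 ≠ 681/7, so the three lines have no common point.

No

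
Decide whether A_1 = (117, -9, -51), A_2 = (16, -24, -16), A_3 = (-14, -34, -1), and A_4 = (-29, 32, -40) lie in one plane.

No

With A_1 as base: A_1A_2 = (-101, -15, 35), A_1A_3 = (-131, -25, 50), A_1A_4 = (-146, 41, 11).
A_1A_3 × A_1A_4 = (-2325, -5859, -9021).
A_1A_2 · (A_1A_3 × A_1A_4) = 6975.
Since 6975 ≠ 0, the four points are not coplanar.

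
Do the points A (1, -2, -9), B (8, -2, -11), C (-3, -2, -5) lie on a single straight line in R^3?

No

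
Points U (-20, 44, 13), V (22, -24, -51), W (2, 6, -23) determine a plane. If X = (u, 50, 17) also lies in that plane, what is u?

-34

The plane through U, V, W has equation 16x + 104y − 100z = 2956.
Substituting X: (16)u + (3500) = 2956, so u = -34.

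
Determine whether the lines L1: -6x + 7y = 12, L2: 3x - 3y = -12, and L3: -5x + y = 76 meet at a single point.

No

The three lines meet at one point iff the augmented coefficient matrix [aᵢ bᵢ cᵢ] has rank < 3, i.e. its determinant vanishes.
Here the determinant is -24.
Nonzero, so no common point exists.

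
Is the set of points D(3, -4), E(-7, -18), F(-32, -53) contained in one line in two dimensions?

Yes

DE = (-10, -14), DF = (-35, -49).
Checking proportionality: DF = 7/2·DE, so the vectors are parallel and the points are collinear.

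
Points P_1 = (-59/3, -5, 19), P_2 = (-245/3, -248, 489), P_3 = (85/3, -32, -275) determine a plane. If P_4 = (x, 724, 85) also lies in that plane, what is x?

The plane through P_1, P_2, P_3 has equation 84132x + 4332y + 13338z = -1422834.
Substituting P_4: (84132)x + (4270098) = -1422834, so x = -203/3.

-203/3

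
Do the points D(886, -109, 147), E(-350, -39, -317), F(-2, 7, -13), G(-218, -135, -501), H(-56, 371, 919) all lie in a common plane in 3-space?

The plane through D, E, F has normal n = DE × DF = (42624, 214272, -81216) and equation n·P = 2470464.
Checking the remaining points: n·G = 2470464, n·H = 2470464.
All equal 2470464, so all 5 points lie in one plane.

Yes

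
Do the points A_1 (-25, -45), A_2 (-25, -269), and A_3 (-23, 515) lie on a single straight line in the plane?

No

A_1A_2 = (0, -224), A_1A_3 = (2, 560).
det[A_1A_2; A_1A_3] = (0)(560) − (-224)(2) = 448.
The determinant is nonzero, so they are not collinear.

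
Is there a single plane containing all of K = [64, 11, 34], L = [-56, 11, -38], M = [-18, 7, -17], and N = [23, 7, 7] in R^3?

A normal to the plane through K, L, M is n = KL × KM = (-288, -216, 480).
The plane has equation n·P = -4488. For N: n·N = -4776.
-4776 ≠ -4488, so N is off the plane.

No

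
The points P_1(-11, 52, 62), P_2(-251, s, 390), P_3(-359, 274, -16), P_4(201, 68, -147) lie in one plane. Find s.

-20

Coplanarity ⇔ det[P_1P_2; P_1P_3; P_1P_4] = 0.
Expanding, this is linear in s: (-89268)s + (-1785360) = 0.
So s = -20.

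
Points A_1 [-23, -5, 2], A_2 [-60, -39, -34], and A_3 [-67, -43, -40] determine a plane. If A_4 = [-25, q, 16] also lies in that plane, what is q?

41

Coplanarity requires A_1A_2 · (A_1A_3 × A_1A_4) = 0.
A_1A_2 = (-37, -34, -36), A_1A_3 = (-44, -38, -42); the triple product is linear in q with coefficient 30 and constant term -1230.
Setting it to zero: q = 41.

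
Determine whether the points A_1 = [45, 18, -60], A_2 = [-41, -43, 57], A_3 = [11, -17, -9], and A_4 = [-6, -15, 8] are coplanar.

The four points are coplanar iff the 3×3 determinant with rows A_1A_2, A_1A_3, A_1A_4 is zero.
Rows: (-86, -61, 117), (-34, -35, 51), (-51, -33, 68).
Expanding along the first row: (-86)(-697) − (-61)(289) + (117)(-663) = 0.
Zero determinant ⇒ coplanar.

Yes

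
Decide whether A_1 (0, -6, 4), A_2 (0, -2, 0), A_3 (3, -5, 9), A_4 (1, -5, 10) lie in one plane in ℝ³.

No

A normal to the plane through A_1, A_2, A_3 is n = A_1A_2 × A_1A_3 = (24, -12, -12).
The plane has equation n·P = 24. For A_4: n·A_4 = -36.
-36 ≠ 24, so A_4 is off the plane.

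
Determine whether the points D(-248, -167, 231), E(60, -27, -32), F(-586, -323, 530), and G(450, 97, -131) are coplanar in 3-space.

Yes

The four points are coplanar iff the 3×3 determinant with rows DE, DF, DG is zero.
Rows: (308, 140, -263), (-338, -156, 299), (698, 264, -362).
Expanding along the first row: (308)(-22464) − (140)(-86346) + (-263)(19656) = 0.
Zero determinant ⇒ coplanar.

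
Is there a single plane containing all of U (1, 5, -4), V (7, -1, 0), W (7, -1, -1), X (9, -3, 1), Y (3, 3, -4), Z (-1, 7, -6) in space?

Yes

The plane through U, V, W has normal n = UV × UW = (6, 6, 0) and equation n·P = 36.
Checking the remaining points: n·X = 36, n·Y = 36, n·Z = 36.
All equal 36, so all 6 points lie in one plane.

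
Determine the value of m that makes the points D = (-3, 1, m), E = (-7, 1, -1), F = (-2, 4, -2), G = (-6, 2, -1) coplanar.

The points are coplanar iff DE · (DF × DG) = 0.
Expanding, this is linear in m: (-2)m + (-6) = 0.
So m = -3.

-3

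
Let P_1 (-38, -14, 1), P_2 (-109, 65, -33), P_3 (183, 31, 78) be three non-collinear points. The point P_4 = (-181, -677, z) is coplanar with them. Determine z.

The plane through P_1, P_2, P_3 has equation 7613x − 2047y − 20654z = -281290.
Substituting P_4: (-20654)z + (7866) = -281290, so z = 14.

14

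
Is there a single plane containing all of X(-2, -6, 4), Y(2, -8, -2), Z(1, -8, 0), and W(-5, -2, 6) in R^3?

With X as base: XY = (4, -2, -6), XZ = (3, -2, -4), XW = (-3, 4, 2).
XZ × XW = (12, 6, 6).
XY · (XZ × XW) = 0.
The scalar triple product vanishes, so the four points are coplanar.

Yes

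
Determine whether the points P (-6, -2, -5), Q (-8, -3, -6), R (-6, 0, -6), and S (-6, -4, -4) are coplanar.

Yes

The four points are coplanar iff the 3×3 determinant with rows PQ, PR, PS is zero.
Rows: (-2, -1, -1), (0, 2, -1), (0, -2, 1).
Expanding along the first row: (-2)(0) − (-1)(0) + (-1)(0) = 0.
Zero determinant ⇒ coplanar.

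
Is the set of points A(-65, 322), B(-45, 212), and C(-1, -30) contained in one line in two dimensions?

AB = (20, -110), AC = (64, -352).
det[AB; AC] = (20)(-352) − (-110)(64) = 0.
The determinant is zero, so the points are collinear.

Yes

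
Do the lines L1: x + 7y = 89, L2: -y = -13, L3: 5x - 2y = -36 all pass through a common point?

Intersecting L1 and L2: solving the 2×2 system gives (x, y) = (-2, 13).
Substitute into L3: (5)(-2) + (-2)(13) = -36.
This equals -36, so (-2, 13) lies on all three lines and they are concurrent.

Yes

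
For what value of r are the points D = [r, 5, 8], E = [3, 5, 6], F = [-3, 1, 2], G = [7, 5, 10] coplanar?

5

Coplanarity ⇔ det[DE; DF; DG] = 0.
Expanding, this is linear in r: (16)r + (-80) = 0.
So r = 5.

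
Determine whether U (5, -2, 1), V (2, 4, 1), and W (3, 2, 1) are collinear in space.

UV = (-3, 6, 0), UW = (-2, 4, 0).
Each component of UW is 2/3 times the corresponding component of UV, so UW = 2/3·UV and the points are collinear.

Yes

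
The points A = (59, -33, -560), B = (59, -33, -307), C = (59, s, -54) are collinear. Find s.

Direction AB = (0, 0, 253). From the z-coordinate of C, the parameter along the line is τ = (-54 − (-560))/253 = 2.
Then s = (-33) + 2·(0) = -33.

-33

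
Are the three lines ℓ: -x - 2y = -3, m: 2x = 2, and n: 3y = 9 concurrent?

The three lines meet at one point iff the augmented coefficient matrix [aᵢ bᵢ cᵢ] has rank < 3, i.e. its determinant vanishes.
Here the determinant is 24.
Nonzero, so no common point exists.

No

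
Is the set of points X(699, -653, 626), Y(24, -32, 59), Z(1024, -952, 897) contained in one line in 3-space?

No

XY = (-675, 621, -567), XZ = (325, -299, 271).
XY × XZ = (-1242, -1350, 0).
The cross product is nonzero, so the points do not lie on one line.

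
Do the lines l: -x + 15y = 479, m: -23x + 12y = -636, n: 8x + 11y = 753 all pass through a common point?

No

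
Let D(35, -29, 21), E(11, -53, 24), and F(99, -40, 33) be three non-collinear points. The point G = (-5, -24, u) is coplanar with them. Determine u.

14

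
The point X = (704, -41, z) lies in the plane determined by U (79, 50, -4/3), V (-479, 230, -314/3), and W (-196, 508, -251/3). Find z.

The plane through U, V, W has equation (97520/3)x − (52576/3)y − 206064z = 1966512.
Substituting X: (-206064)z + (23603232) = 1966512, so z = 105.

105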